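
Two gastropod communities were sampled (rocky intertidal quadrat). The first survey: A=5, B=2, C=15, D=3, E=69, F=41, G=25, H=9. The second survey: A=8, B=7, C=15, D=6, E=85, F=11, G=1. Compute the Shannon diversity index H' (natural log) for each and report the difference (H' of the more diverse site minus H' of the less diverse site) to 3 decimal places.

The first survey: N=169, proportions 0.029586, 0.011834, 0.088757, 0.017751, 0.408284, 0.242604, 0.147929, 0.053254, giving H' = 1.591397 (working shown to 6 dp, full precision carried).
The second survey: N=133, proportions 0.06015, 0.052632, 0.112782, 0.045113, 0.639098, 0.082707, 0.007519, giving H' = 1.238993.
Difference = |1.591397 − 1.238993| = 0.352404, i.e. 0.352 to 3 decimal places.

0.352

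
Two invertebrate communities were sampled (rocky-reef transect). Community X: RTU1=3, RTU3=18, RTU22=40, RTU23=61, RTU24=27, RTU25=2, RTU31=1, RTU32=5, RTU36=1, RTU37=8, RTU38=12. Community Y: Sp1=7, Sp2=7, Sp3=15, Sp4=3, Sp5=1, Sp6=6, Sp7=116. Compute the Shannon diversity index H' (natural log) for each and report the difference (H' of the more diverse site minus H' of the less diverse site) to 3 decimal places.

Community X: N=178, proportions 0.01685, 0.10112, 0.22472, 0.3427, 0.15169, 0.01124, 0.00562, 0.02809, 0.00562, 0.04494, 0.06742, giving H' = 1.81933 (working shown to 5 dp, full precision carried).
Community Y: N=155, proportions 0.04516, 0.04516, 0.09677, 0.01935, 0.00645, 0.03871, 0.74839, giving H' = 0.95745.
Difference = |1.81933 − 0.95745| = 0.86188, i.e. 0.862 to 3 decimal places.

0.862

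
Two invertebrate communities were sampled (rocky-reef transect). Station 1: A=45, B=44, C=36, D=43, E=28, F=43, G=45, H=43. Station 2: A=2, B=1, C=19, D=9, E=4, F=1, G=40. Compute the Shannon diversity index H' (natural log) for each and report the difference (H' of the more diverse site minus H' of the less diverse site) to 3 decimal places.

Station 1: N=327, proportions 0.13761, 0.13456, 0.11009, 0.1315, 0.08563, 0.1315, 0.13761, 0.1315, giving H' = 2.06945 (working shown to 5 dp, full precision carried).
Station 2: N=76, proportions 0.02632, 0.01316, 0.25, 0.11842, 0.05263, 0.01316, 0.52632, giving H' = 1.30171.
Difference = |2.06945 − 1.30171| = 0.76774, i.e. 0.768 to 3 decimal places.

0.768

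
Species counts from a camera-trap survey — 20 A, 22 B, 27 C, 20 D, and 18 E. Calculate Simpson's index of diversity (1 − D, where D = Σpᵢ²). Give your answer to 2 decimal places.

0.80

Total N = 20+22+27+20+18 = 107, so the proportions are 0.1869, 0.2056, 0.2523, 0.1869, 0.1682 (working shown to 4 dp, full precision carried).
D = 0.1869² + 0.2056² + 0.2523² + 0.1869² + 0.1682² = 0.0349 + 0.0423 + 0.0637 + 0.0349 + 0.0283 = 0.2041.
So 1 − D = 0.7959, i.e. 0.80 to 2 decimal places.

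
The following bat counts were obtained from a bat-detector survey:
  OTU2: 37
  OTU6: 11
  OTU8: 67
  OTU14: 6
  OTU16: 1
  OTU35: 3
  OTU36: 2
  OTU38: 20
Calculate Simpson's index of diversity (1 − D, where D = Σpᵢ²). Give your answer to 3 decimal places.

0.702

Total N = 37+11+67+6+1+3+2+20 = 147, so the proportions are 0.2517, 0.07483, 0.45578, 0.04082, 0.0068, 0.02041, 0.01361, 0.13605 (working shown to 5 dp, full precision carried).
D = 0.2517² + 0.07483² + 0.45578² + 0.04082² + 0.0068² + 0.02041² + 0.01361² + 0.13605² = 0.06335 + 0.00560 + 0.20774 + 0.00167 + 0.00005 + 0.00042 + 0.00019 + 0.01851 = 0.29751.
So 1 − D = 0.70249, i.e. 0.702 to 3 decimal places.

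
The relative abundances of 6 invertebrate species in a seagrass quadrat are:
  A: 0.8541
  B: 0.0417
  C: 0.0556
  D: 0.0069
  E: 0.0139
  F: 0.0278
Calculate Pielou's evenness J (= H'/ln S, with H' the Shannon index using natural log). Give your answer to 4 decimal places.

H' = −Σ pᵢ ln pᵢ = −((-0.134698) + (-0.132491) + (-0.160660) + (-0.034336) + (-0.059435) + (-0.099600)) = 0.621219 (working shown to 6 dp, full precision carried).
With S = 6 species, ln S = 1.791759, so J = 0.621219/1.791759 = 0.346709, i.e. 0.3467 to 4 decimal places.

0.3467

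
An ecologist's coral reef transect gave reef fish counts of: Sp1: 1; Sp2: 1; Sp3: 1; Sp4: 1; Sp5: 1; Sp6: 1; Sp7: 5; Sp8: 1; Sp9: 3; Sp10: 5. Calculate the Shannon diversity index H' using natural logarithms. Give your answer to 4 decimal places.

2.0262

Total N = 1+1+1+1+1+1+5+1+3+5 = 20, so the proportions are 0.05, 0.05, 0.05, 0.05, 0.05, 0.05, 0.25, 0.05, 0.15, 0.25 (working shown to 6 dp, full precision carried).
Each pᵢ ln pᵢ term: 0.05×(-2.995732)=-0.149787, 0.05×(-2.995732)=-0.149787, 0.05×(-2.995732)=-0.149787, 0.05×(-2.995732)=-0.149787, 0.05×(-2.995732)=-0.149787, 0.05×(-2.995732)=-0.149787, 0.25×(-1.386294)=-0.346574, 0.05×(-2.995732)=-0.149787, 0.15×(-1.897120)=-0.284568, 0.25×(-1.386294)=-0.346574.
Sum = -2.026221, so H' = 2.0262.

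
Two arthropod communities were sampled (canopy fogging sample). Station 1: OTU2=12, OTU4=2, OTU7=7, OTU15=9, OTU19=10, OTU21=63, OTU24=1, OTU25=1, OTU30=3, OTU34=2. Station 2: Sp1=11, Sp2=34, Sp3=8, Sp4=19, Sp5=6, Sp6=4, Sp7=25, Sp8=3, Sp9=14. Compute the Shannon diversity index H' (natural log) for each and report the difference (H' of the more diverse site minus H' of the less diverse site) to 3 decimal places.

Station 1: N=110, proportions 0.10909, 0.01818, 0.06364, 0.08182, 0.09091, 0.57273, 0.00909, 0.00909, 0.02727, 0.01818, giving H' = 1.48842 (working shown to 5 dp, full precision carried).
Station 2: N=124, proportions 0.08871, 0.27419, 0.06452, 0.15323, 0.04839, 0.03226, 0.20161, 0.02419, 0.1129, giving H' = 1.95042.
Difference = |1.48842 − 1.95042| = 0.46200, i.e. 0.462 to 3 decimal places.

0.462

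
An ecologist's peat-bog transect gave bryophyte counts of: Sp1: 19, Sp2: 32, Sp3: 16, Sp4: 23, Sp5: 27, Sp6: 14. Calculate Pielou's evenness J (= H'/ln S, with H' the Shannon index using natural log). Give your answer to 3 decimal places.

0.977

Total N = 19+32+16+23+27+14 = 131, so the proportions are 0.14504, 0.24427, 0.12214, 0.17557, 0.20611, 0.10687 (working shown to 5 dp, full precision carried).
H' = −Σ pᵢ ln pᵢ = −((-0.28003) + (-0.34430) + (-0.25681) + (-0.30544) + (-0.32552) + (-0.23898)) = 1.75107.
With S = 6 species, ln S = 1.79176, so J = 1.75107/1.79176 = 0.97729, i.e. 0.977 to 3 decimal places.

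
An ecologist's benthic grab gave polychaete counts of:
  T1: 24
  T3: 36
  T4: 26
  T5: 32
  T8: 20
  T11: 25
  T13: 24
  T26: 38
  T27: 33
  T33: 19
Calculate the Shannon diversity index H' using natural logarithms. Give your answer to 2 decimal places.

Total N = 24+36+26+32+20+25+24+38+33+19 = 277, so the proportions are 0.0866, 0.13, 0.0939, 0.1155, 0.0722, 0.0903, 0.0866, 0.1372, 0.1191, 0.0686 (working shown to 4 dp, full precision carried).
Each pᵢ ln pᵢ term: 0.0866×(-2.4460)=-0.2119, 0.13×(-2.0405)=-0.2652, 0.0939×(-2.3659)=-0.2221, 0.1155×(-2.1583)=-0.2493, 0.0722×(-2.6283)=-0.1898, 0.0903×(-2.4051)=-0.2171, 0.0866×(-2.4460)=-0.2119, 0.1372×(-1.9864)=-0.2725, 0.1191×(-2.1275)=-0.2535, 0.0686×(-2.6796)=-0.1838.
Sum = -2.2770, so H' = 2.28.

2.28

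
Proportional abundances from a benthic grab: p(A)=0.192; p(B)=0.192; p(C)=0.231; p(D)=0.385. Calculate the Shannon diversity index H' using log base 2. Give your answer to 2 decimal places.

1.93

Each pᵢ log₂ pᵢ term (working shown to 4 dp, full precision carried): 0.192×(-2.3808)=-0.4571, 0.192×(-2.3808)=-0.4571, 0.231×(-2.1140)=-0.4883, 0.385×(-1.3771)=-0.5302.
Sum = -1.9327, so H' = 1.93.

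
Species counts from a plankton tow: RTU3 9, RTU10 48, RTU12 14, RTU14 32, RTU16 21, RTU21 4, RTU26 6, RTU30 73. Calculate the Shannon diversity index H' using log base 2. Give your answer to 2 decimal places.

2.49

Total N = 9+48+14+32+21+4+6+73 = 207, so the proportions are 0.0435, 0.2319, 0.0676, 0.1546, 0.1014, 0.0193, 0.029, 0.3527 (working shown to 4 dp, full precision carried).
Each pᵢ log₂ pᵢ term: 0.0435×(-4.5236)=-0.1967, 0.2319×(-2.1085)=-0.4889, 0.0676×(-3.8861)=-0.2628, 0.1546×(-2.6935)=-0.4164, 0.1014×(-3.3012)=-0.3349, 0.0193×(-5.6935)=-0.1100, 0.029×(-5.1085)=-0.1481, 0.3527×(-1.5037)=-0.5303.
Sum = -2.4881, so H' = 2.49.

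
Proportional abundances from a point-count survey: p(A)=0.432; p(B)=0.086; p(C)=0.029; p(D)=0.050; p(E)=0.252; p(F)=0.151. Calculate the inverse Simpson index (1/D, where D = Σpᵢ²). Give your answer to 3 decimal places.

3.525

D = 0.432² + 0.086² + 0.029² + 0.05² + 0.252² + 0.151² = 0.1866240 + 0.0073960 + 0.0008410 + 0.0025000 + 0.0635040 + 0.0228010 = 0.2836660 (working shown to 7 dp, full precision carried).
So 1/D = 3.52527, i.e. 3.525 to 3 decimal places.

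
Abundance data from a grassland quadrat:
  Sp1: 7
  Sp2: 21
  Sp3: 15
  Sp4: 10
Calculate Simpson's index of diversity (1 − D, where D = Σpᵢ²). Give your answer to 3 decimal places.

0.710

Total N = 7+21+15+10 = 53, so the proportions are 0.13208, 0.39623, 0.28302, 0.18868 (working shown to 5 dp, full precision carried).
D = 0.13208² + 0.39623² + 0.28302² + 0.18868² = 0.01744 + 0.15700 + 0.08010 + 0.03560 = 0.29014.
So 1 − D = 0.70986, i.e. 0.710 to 3 decimal places.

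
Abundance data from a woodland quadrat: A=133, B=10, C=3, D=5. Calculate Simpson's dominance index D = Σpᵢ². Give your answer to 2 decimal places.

Total N = 133+10+3+5 = 151, so the proportions are 0.8808, 0.0662, 0.0199, 0.0331 (working shown to 4 dp, full precision carried).
D = 0.8808² + 0.0662² + 0.0199² + 0.0331² = 0.7758 + 0.0044 + 0.0004 + 0.0011 = 0.7817.
To 2 decimal places, D = 0.78.

0.78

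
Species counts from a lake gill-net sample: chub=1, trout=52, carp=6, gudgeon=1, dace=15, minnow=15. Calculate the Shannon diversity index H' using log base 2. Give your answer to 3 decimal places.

1.724

Total N = 1+52+6+1+15+15 = 90, so the proportions are 0.01111, 0.57778, 0.06667, 0.01111, 0.16667, 0.16667 (working shown to 5 dp, full precision carried).
Each pᵢ log₂ pᵢ term: 0.01111×(-6.49185)=-0.07213, 0.57778×(-0.79141)=-0.45726, 0.06667×(-3.90689)=-0.26046, 0.01111×(-6.49185)=-0.07213, 0.16667×(-2.58496)=-0.43083, 0.16667×(-2.58496)=-0.43083.
Sum = -1.72364, so H' = 1.724.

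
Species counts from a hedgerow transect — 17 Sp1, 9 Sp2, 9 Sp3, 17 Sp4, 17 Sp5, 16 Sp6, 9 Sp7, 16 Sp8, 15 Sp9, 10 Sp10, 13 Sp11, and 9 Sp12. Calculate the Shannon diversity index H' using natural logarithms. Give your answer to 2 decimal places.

Total N = 17+9+9+17+17+16+9+16+15+10+13+9 = 157, so the proportions are 0.1083, 0.0573, 0.0573, 0.1083, 0.1083, 0.1019, 0.0573, 0.1019, 0.0955, 0.0637, 0.0828, 0.0573 (working shown to 4 dp, full precision carried).
Each pᵢ ln pᵢ term: 0.1083×(-2.2230)=-0.2407, 0.0573×(-2.8590)=-0.1639, 0.0573×(-2.8590)=-0.1639, 0.1083×(-2.2230)=-0.2407, 0.1083×(-2.2230)=-0.2407, 0.1019×(-2.2837)=-0.2327, 0.0573×(-2.8590)=-0.1639, 0.1019×(-2.2837)=-0.2327, 0.0955×(-2.3482)=-0.2243, 0.0637×(-2.7537)=-0.1754, 0.0828×(-2.4913)=-0.2063, 0.0573×(-2.8590)=-0.1639.
Sum = -2.4492, so H' = 2.45.

2.45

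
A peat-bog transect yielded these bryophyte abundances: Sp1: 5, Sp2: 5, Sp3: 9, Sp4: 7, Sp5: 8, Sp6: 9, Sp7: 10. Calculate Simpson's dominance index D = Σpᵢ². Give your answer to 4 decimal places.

Total N = 5+5+9+7+8+9+10 = 53, so the proportions are 0.09434, 0.09434, 0.169811, 0.132075, 0.150943, 0.169811, 0.188679 (working shown to 6 dp, full precision carried).
D = 0.09434² + 0.09434² + 0.169811² + 0.132075² + 0.150943² + 0.169811² + 0.188679² = 0.008900 + 0.008900 + 0.028836 + 0.017444 + 0.022784 + 0.028836 + 0.035600 = 0.151299.
To 4 decimal places, D = 0.1513.

0.1513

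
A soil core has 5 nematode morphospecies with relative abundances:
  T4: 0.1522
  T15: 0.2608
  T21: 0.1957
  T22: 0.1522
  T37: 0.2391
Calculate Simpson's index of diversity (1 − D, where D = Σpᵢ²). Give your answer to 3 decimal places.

D = 0.1522² + 0.2608² + 0.1957² + 0.1522² + 0.2391² = 0.02316 + 0.06802 + 0.03830 + 0.02316 + 0.05717 = 0.20981 (working shown to 5 dp, full precision carried).
So 1 − D = 0.79019, i.e. 0.790 to 3 decimal places.

0.790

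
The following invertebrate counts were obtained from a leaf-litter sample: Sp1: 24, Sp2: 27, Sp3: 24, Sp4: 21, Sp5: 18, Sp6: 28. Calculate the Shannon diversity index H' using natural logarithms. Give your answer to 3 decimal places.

Total N = 24+27+24+21+18+28 = 142, so the proportions are 0.16901, 0.19014, 0.16901, 0.14789, 0.12676, 0.19718 (working shown to 5 dp, full precision carried).
Each pᵢ ln pᵢ term: 0.16901×(-1.77777)=-0.30047, 0.19014×(-1.65999)=-0.31563, 0.16901×(-1.77777)=-0.30047, 0.14789×(-1.91130)=-0.28266, 0.12676×(-2.06546)=-0.26182, 0.19718×(-1.62362)=-0.32015.
Sum = -1.78120, so H' = 1.781.

1.781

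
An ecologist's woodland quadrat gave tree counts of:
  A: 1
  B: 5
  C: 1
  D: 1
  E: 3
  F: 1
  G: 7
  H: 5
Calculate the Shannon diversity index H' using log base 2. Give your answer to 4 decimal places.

Total N = 1+5+1+1+3+1+7+5 = 24, so the proportions are 0.041667, 0.208333, 0.041667, 0.041667, 0.125, 0.041667, 0.291667, 0.208333 (working shown to 6 dp, full precision carried).
Each pᵢ log₂ pᵢ term: 0.041667×(-4.584963)=-0.191040, 0.208333×(-2.263034)=-0.471466, 0.041667×(-4.584963)=-0.191040, 0.041667×(-4.584963)=-0.191040, 0.125×(-3.000000)=-0.375000, 0.041667×(-4.584963)=-0.191040, 0.291667×(-1.777608)=-0.518469, 0.208333×(-2.263034)=-0.471466.
Sum = -2.600560, so H' = 2.6006.

2.6006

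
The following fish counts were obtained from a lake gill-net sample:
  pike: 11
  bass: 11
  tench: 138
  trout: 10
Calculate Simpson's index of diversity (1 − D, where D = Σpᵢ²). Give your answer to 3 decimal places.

0.329

Total N = 11+11+138+10 = 170, so the proportions are 0.06471, 0.06471, 0.81176, 0.05882 (working shown to 5 dp, full precision carried).
D = 0.06471² + 0.06471² + 0.81176² + 0.05882² = 0.00419 + 0.00419 + 0.65896 + 0.00346 = 0.67080.
So 1 − D = 0.32920, i.e. 0.329 to 3 decimal places.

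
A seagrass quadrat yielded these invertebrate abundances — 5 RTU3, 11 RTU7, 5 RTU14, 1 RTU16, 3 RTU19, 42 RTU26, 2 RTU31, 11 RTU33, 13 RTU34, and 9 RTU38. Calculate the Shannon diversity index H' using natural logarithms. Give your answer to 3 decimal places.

Total N = 5+11+5+1+3+42+2+11+13+9 = 102, so the proportions are 0.04902, 0.10784, 0.04902, 0.0098, 0.02941, 0.41176, 0.01961, 0.10784, 0.12745, 0.08824 (working shown to 5 dp, full precision carried).
Each pᵢ ln pᵢ term: 0.04902×(-3.01553)=-0.14782, 0.10784×(-2.22708)=-0.24018, 0.04902×(-3.01553)=-0.14782, 0.0098×(-4.62497)=-0.04534, 0.02941×(-3.52636)=-0.10372, 0.41176×(-0.88730)=-0.36536, 0.01961×(-3.93183)=-0.07709, 0.10784×(-2.22708)=-0.24018, 0.12745×(-2.06002)=-0.26255, 0.08824×(-2.42775)=-0.21421.
Sum = -1.84427, so H' = 1.844.

1.844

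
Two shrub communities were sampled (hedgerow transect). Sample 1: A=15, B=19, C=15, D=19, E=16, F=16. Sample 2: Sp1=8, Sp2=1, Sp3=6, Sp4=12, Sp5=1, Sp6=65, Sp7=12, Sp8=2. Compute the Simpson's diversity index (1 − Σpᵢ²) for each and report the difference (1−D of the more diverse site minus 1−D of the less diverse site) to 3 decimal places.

0.235

Sample 1: N=100, proportions 0.15, 0.19, 0.15, 0.19, 0.16, 0.16, giving 1−D = 0.83160 (working shown to 5 dp, full precision carried).
Sample 2: N=107, proportions 0.07477, 0.00935, 0.05607, 0.11215, 0.00935, 0.60748, 0.11215, 0.01869, giving 1−D = 0.59656.
Difference = |0.83160 − 0.59656| = 0.23504, i.e. 0.235 to 3 decimal places.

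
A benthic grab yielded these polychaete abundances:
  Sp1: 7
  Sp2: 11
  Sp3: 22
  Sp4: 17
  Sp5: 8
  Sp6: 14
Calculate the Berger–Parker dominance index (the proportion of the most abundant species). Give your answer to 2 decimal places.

Total N = 7+11+22+17+8+14 = 79, so the proportions are 0.0886, 0.1392, 0.2785, 0.2152, 0.1013, 0.1772 (working shown to 4 dp, full precision carried).
The largest proportion is 0.2785, i.e. d = 0.28 to 2 decimal places.

0.28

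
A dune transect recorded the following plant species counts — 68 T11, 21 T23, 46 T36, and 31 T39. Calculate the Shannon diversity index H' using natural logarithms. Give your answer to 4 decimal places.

1.2961

Total N = 68+21+46+31 = 166, so the proportions are 0.409639, 0.126506, 0.277108, 0.186747 (working shown to 6 dp, full precision carried).
Each pᵢ ln pᵢ term: 0.409639×(-0.892480)=-0.365594, 0.126506×(-2.067465)=-0.261547, 0.277108×(-1.283346)=-0.355626, 0.186747×(-1.678001)=-0.313362.
Sum = -1.296129, so H' = 1.2961.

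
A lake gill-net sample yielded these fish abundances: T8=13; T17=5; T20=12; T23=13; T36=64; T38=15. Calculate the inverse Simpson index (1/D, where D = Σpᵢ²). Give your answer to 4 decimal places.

Total N = 13+5+12+13+64+15 = 122, so the proportions are 0.10655738, 0.04098361, 0.09836066, 0.10655738, 0.52459016, 0.12295082 (working shown to 8 dp, full precision carried).
D = 0.10655738² + 0.04098361² + 0.09836066² + 0.10655738² + 0.52459016² + 0.12295082² = 0.01135447 + 0.00167966 + 0.00967482 + 0.01135447 + 0.27519484 + 0.01511690 = 0.32437517.
So 1/D = 3.0828500, i.e. 3.0829 to 4 decimal places.

3.0829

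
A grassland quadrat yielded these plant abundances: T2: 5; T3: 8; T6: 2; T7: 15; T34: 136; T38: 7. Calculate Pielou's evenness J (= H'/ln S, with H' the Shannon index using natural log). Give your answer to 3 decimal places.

0.462

Total N = 5+8+2+15+136+7 = 173, so the proportions are 0.0289, 0.04624, 0.01156, 0.08671, 0.78613, 0.04046 (working shown to 5 dp, full precision carried).
H' = −Σ pᵢ ln pᵢ = −((-0.10242) + (-0.14214) + (-0.05156) + (-0.21202) + (-0.18917) + (-0.12978)) = 0.82709.
With S = 6 species, ln S = 1.79176, so J = 0.82709/1.79176 = 0.46161, i.e. 0.462 to 3 decimal places.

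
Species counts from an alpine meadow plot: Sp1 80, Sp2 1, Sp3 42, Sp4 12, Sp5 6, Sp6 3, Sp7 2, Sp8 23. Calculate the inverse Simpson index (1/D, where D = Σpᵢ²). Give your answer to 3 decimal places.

3.214

Total N = 80+1+42+12+6+3+2+23 = 169, so the proportions are 0.4733728, 0.0059172, 0.2485207, 0.0710059, 0.035503, 0.0177515, 0.0118343, 0.1360947 (working shown to 7 dp, full precision carried).
D = 0.4733728² + 0.0059172² + 0.2485207² + 0.0710059² + 0.035503² + 0.0177515² + 0.0118343² + 0.1360947² = 0.2240818 + 0.0000350 + 0.0617625 + 0.0050418 + 0.0012605 + 0.0003151 + 0.0001401 + 0.0185218 = 0.3111586.
So 1/D = 3.21380, i.e. 3.214 to 3 decimal places.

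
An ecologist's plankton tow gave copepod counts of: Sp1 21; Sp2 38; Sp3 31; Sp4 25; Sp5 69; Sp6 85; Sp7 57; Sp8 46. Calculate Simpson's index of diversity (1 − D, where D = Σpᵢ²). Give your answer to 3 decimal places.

Total N = 21+38+31+25+69+85+57+46 = 372, so the proportions are 0.05645, 0.10215, 0.08333, 0.0672, 0.18548, 0.22849, 0.15323, 0.12366 (working shown to 5 dp, full precision carried).
D = 0.05645² + 0.10215² + 0.08333² + 0.0672² + 0.18548² + 0.22849² + 0.15323² + 0.12366² = 0.00319 + 0.01043 + 0.00694 + 0.00452 + 0.03440 + 0.05221 + 0.02348 + 0.01529 = 0.15047.
So 1 − D = 0.84953, i.e. 0.850 to 3 decimal places.

0.850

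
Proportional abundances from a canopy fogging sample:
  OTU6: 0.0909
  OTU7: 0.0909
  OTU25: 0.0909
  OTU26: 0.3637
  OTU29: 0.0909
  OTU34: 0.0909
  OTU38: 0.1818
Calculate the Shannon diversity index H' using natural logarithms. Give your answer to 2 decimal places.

1.77

Each pᵢ ln pᵢ term (working shown to 4 dp, full precision carried): 0.0909×(-2.3980)=-0.2180, 0.0909×(-2.3980)=-0.2180, 0.0909×(-2.3980)=-0.2180, 0.3637×(-1.0114)=-0.3679, 0.0909×(-2.3980)=-0.2180, 0.0909×(-2.3980)=-0.2180, 0.1818×(-1.7048)=-0.3099.
Sum = -1.7677, so H' = 1.77.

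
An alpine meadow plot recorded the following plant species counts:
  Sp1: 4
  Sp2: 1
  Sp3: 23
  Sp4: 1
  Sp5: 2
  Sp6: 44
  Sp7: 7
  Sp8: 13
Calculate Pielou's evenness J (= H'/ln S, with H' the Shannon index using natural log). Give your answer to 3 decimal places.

0.709

Total N = 4+1+23+1+2+44+7+13 = 95, so the proportions are 0.04211, 0.01053, 0.24211, 0.01053, 0.02105, 0.46316, 0.07368, 0.13684 (working shown to 5 dp, full precision carried).
H' = −Σ pᵢ ln pᵢ = −((-0.13337) + (-0.04794) + (-0.34340) + (-0.04794) + (-0.08128) + (-0.35649) + (-0.19217) + (-0.27217)) = 1.47474.
With S = 8 species, ln S = 2.07944, so J = 1.47474/2.07944 = 0.70920, i.e. 0.709 to 3 decimal places.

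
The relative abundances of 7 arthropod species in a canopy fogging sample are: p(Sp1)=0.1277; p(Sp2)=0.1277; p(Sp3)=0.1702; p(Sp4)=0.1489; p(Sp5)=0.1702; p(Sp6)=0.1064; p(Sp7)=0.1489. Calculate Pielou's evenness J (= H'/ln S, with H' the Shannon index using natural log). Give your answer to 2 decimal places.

0.99

H' = −Σ pᵢ ln pᵢ = −((-0.2628) + (-0.2628) + (-0.3014) + (-0.2836) + (-0.3014) + (-0.2384) + (-0.2836)) = 1.9340 (working shown to 4 dp, full precision carried).
With S = 7 species, ln S = 1.9459, so J = 1.9340/1.9459 = 0.9939, i.e. 0.99 to 2 decimal places.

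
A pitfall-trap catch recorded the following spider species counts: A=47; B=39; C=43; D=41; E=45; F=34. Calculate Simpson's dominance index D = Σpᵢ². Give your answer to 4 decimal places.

Total N = 47+39+43+41+45+34 = 249, so the proportions are 0.188755, 0.156627, 0.172691, 0.164659, 0.180723, 0.136546 (working shown to 6 dp, full precision carried).
D = 0.188755² + 0.156627² + 0.172691² + 0.164659² + 0.180723² + 0.136546² = 0.035628 + 0.024532 + 0.029822 + 0.027112 + 0.032661 + 0.018645 = 0.168401.
To 4 decimal places, D = 0.1684.

0.1684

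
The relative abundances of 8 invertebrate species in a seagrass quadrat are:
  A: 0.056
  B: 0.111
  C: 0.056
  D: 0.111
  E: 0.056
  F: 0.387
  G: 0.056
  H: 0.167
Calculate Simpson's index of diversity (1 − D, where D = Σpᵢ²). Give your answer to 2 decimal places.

0.79

D = 0.056² + 0.111² + 0.056² + 0.111² + 0.056² + 0.387² + 0.056² + 0.167² = 0.0031 + 0.0123 + 0.0031 + 0.0123 + 0.0031 + 0.1498 + 0.0031 + 0.0279 = 0.2148 (working shown to 4 dp, full precision carried).
So 1 − D = 0.7852, i.e. 0.79 to 2 decimal places.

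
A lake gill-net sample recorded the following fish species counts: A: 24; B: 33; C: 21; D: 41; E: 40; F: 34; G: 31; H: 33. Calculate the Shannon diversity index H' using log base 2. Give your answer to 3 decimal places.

2.969

Total N = 24+33+21+41+40+34+31+33 = 257, so the proportions are 0.09339, 0.1284, 0.08171, 0.15953, 0.15564, 0.1323, 0.12062, 0.1284 (working shown to 5 dp, full precision carried).
Each pᵢ log₂ pᵢ term: 0.09339×(-3.42066)=-0.31944, 0.1284×(-2.96123)=-0.38024, 0.08171×(-3.61331)=-0.29525, 0.15953×(-2.64807)=-0.42246, 0.15564×(-2.68370)=-0.41770, 0.1323×(-2.91816)=-0.38606, 0.12062×(-3.05143)=-0.36807, 0.1284×(-2.96123)=-0.38024.
Sum = -2.96944, so H' = 2.969.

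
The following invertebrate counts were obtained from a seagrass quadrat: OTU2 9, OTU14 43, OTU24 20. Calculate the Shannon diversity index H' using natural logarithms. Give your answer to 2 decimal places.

0.92

Total N = 9+43+20 = 72, so the proportions are 0.125, 0.5972, 0.2778 (working shown to 4 dp, full precision carried).
Each pᵢ ln pᵢ term: 0.125×(-2.0794)=-0.2599, 0.5972×(-0.5155)=-0.3078, 0.2778×(-1.2809)=-0.3558.
Sum = -0.9236, so H' = 0.92.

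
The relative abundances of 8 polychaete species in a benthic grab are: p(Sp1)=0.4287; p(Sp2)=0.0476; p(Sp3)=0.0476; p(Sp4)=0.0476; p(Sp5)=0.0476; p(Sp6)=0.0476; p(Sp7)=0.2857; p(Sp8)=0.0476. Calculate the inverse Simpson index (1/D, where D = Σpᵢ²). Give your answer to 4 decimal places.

D = 0.4287² + 0.0476² + 0.0476² + 0.0476² + 0.0476² + 0.0476² + 0.2857² + 0.0476² = 0.18378369 + 0.00226576 + 0.00226576 + 0.00226576 + 0.00226576 + 0.00226576 + 0.08162449 + 0.00226576 = 0.27900274 (working shown to 8 dp, full precision carried).
So 1/D = 3.584194, i.e. 3.5842 to 4 decimal places.

3.5842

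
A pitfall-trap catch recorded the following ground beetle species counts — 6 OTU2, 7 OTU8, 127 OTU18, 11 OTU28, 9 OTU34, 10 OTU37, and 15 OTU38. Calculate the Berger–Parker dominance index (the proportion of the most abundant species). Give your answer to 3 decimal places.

Total N = 6+7+127+11+9+10+15 = 185, so the proportions are 0.03243, 0.03784, 0.68649, 0.05946, 0.04865, 0.05405, 0.08108 (working shown to 5 dp, full precision carried).
The largest proportion is 0.68649, i.e. d = 0.686 to 3 decimal places.

0.686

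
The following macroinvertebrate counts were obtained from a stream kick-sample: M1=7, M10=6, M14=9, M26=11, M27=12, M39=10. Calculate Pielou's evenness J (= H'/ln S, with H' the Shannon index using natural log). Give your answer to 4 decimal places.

Total N = 7+6+9+11+12+10 = 55, so the proportions are 0.127273, 0.109091, 0.163636, 0.2, 0.218182, 0.181818 (working shown to 6 dp, full precision carried).
H' = −Σ pᵢ ln pᵢ = −((-0.262363) + (-0.241699) + (-0.296200) + (-0.321888) + (-0.332166) + (-0.309954)) = 1.764269.
With S = 6 species, ln S = 1.791759, so J = 1.764269/1.791759 = 0.984657, i.e. 0.9847 to 4 decimal places.

0.9847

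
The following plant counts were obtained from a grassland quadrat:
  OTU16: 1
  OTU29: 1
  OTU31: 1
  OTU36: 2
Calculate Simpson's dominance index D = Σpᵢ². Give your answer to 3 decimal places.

0.280

Total N = 1+1+1+2 = 5, so the proportions are 0.2, 0.2, 0.2, 0.4 (working shown to 5 dp, full precision carried).
D = 0.2² + 0.2² + 0.2² + 0.4² = 0.04000 + 0.04000 + 0.04000 + 0.16000 = 0.28000.
To 3 decimal places, D = 0.280.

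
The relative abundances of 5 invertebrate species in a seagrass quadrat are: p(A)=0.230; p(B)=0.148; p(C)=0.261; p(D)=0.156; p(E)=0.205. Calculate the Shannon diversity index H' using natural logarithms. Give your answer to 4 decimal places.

Each pᵢ ln pᵢ term (working shown to 6 dp, full precision carried): 0.23×(-1.469676)=-0.338025, 0.148×(-1.910543)=-0.282760, 0.261×(-1.343235)=-0.350584, 0.156×(-1.857899)=-0.289832, 0.205×(-1.584745)=-0.324873.
Sum = -1.586075, so H' = 1.5861.

1.5861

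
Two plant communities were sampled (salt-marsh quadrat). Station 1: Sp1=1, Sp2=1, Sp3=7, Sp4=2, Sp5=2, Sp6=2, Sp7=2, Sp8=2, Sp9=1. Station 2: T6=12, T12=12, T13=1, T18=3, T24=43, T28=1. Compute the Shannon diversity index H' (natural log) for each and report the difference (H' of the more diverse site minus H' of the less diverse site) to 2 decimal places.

0.81

Station 1: N=20, proportions 0.05, 0.05, 0.35, 0.1, 0.1, 0.1, 0.1, 0.1, 0.05, giving H' = 1.9681 (working shown to 4 dp, full precision carried).
Station 2: N=72, proportions 0.1667, 0.1667, 0.0139, 0.0417, 0.5972, 0.0139, giving H' = 1.1563.
Difference = |1.9681 − 1.1563| = 0.8118, i.e. 0.81 to 2 decimal places.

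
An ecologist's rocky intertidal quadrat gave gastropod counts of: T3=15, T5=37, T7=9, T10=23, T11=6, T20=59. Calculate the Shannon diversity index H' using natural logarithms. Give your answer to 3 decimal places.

1.531

Total N = 15+37+9+23+6+59 = 149, so the proportions are 0.10067, 0.24832, 0.0604, 0.15436, 0.04027, 0.39597 (working shown to 5 dp, full precision carried).
Each pᵢ ln pᵢ term: 0.10067×(-2.29590)=-0.23113, 0.24832×(-1.39303)=-0.34592, 0.0604×(-2.80672)=-0.16953, 0.15436×(-1.86845)=-0.28842, 0.04027×(-3.21219)=-0.12935, 0.39597×(-0.92641)=-0.36683.
Sum = -1.53119, so H' = 1.531.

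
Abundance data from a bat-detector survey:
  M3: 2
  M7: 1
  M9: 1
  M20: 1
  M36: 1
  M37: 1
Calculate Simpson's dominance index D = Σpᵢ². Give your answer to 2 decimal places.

0.18

Total N = 2+1+1+1+1+1 = 7, so the proportions are 0.2857, 0.1429, 0.1429, 0.1429, 0.1429, 0.1429 (working shown to 4 dp, full precision carried).
D = 0.2857² + 0.1429² + 0.1429² + 0.1429² + 0.1429² + 0.1429² = 0.0816 + 0.0204 + 0.0204 + 0.0204 + 0.0204 + 0.0204 = 0.1837.
To 2 decimal places, D = 0.18.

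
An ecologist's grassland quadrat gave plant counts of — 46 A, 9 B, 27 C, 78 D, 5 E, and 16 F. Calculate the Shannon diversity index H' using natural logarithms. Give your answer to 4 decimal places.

Total N = 46+9+27+78+5+16 = 181, so the proportions are 0.254144, 0.049724, 0.149171, 0.430939, 0.027624, 0.088398 (working shown to 6 dp, full precision carried).
Each pᵢ ln pᵢ term: 0.254144×(-1.369856)=-0.348140, 0.049724×(-3.001272)=-0.149235, 0.149171×(-1.902660)=-0.283822, 0.430939×(-0.841788)=-0.362760, 0.027624×(-3.589059)=-0.099145, 0.088398×(-2.425908)=-0.214445.
Sum = -1.457547, so H' = 1.4575.

1.4575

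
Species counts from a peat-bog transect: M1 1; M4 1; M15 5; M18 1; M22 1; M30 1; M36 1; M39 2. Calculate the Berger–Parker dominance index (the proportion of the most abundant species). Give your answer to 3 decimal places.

Total N = 1+1+5+1+1+1+1+2 = 13, so the proportions are 0.07692, 0.07692, 0.38462, 0.07692, 0.07692, 0.07692, 0.07692, 0.15385 (working shown to 5 dp, full precision carried).
The largest proportion is 0.38462, i.e. d = 0.385 to 3 decimal places.

0.385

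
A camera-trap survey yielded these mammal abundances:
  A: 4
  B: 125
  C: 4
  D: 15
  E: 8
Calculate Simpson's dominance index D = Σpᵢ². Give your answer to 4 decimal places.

0.6552

Total N = 4+125+4+15+8 = 156, so the proportions are 0.025641, 0.801282, 0.025641, 0.096154, 0.051282 (working shown to 6 dp, full precision carried).
D = 0.025641² + 0.801282² + 0.025641² + 0.096154² + 0.051282² = 0.000657 + 0.642053 + 0.000657 + 0.009246 + 0.002630 = 0.655243.
To 4 decimal places, D = 0.6552.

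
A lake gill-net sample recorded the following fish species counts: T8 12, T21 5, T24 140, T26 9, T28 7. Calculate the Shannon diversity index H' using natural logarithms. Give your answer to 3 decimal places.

0.742

Total N = 12+5+140+9+7 = 173, so the proportions are 0.06936, 0.0289, 0.80925, 0.05202, 0.04046 (working shown to 5 dp, full precision carried).
Each pᵢ ln pᵢ term: 0.06936×(-2.66838)=-0.18509, 0.0289×(-3.54385)=-0.10242, 0.80925×(-0.21165)=-0.17128, 0.05202×(-2.95607)=-0.15378, 0.04046×(-3.20738)=-0.12978.
Sum = -0.74235, so H' = 0.742.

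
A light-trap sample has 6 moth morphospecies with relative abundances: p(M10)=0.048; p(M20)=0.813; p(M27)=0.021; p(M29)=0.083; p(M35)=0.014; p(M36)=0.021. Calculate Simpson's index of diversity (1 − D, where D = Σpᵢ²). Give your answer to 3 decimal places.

0.329

D = 0.048² + 0.813² + 0.021² + 0.083² + 0.014² + 0.021² = 0.00230 + 0.66097 + 0.00044 + 0.00689 + 0.00020 + 0.00044 = 0.67124 (working shown to 5 dp, full precision carried).
So 1 − D = 0.32876, i.e. 0.329 to 3 decimal places.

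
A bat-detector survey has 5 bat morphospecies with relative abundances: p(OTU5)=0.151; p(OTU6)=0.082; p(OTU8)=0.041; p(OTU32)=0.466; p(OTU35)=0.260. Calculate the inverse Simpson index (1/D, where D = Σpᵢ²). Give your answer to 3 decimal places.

3.165

D = 0.151² + 0.082² + 0.041² + 0.466² + 0.26² = 0.0228010 + 0.0067240 + 0.0016810 + 0.2171560 + 0.0676000 = 0.3159620 (working shown to 7 dp, full precision carried).
So 1/D = 3.16494, i.e. 3.165 to 3 decimal places.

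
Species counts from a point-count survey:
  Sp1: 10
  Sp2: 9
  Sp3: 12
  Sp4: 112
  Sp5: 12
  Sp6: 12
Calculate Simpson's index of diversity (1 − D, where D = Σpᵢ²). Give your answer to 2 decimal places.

Total N = 10+9+12+112+12+12 = 167, so the proportions are 0.0599, 0.0539, 0.0719, 0.6707, 0.0719, 0.0719 (working shown to 4 dp, full precision carried).
D = 0.0599² + 0.0539² + 0.0719² + 0.6707² + 0.0719² + 0.0719² = 0.0036 + 0.0029 + 0.0052 + 0.4498 + 0.0052 + 0.0052 = 0.4718.
So 1 − D = 0.5282, i.e. 0.53 to 2 decimal places.

0.53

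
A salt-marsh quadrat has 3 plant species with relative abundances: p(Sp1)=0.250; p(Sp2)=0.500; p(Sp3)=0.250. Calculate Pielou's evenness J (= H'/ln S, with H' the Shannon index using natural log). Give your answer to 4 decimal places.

0.9464

H' = −Σ pᵢ ln pᵢ = −((-0.346574) + (-0.346574) + (-0.346574)) = 1.039721 (working shown to 6 dp, full precision carried).
With S = 3 species, ln S = 1.098612, so J = 1.039721/1.098612 = 0.946395, i.e. 0.9464 to 4 decimal places.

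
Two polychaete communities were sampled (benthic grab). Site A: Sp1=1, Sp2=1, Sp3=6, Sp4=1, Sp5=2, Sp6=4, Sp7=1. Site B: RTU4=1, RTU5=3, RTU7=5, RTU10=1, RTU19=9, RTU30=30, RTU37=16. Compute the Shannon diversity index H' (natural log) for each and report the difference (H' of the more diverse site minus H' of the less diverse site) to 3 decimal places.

Site A: N=16, proportions 0.0625, 0.0625, 0.375, 0.0625, 0.125, 0.25, 0.0625, giving H' = 1.66746 (working shown to 5 dp, full precision carried).
Site B: N=65, proportions 0.01538, 0.04615, 0.07692, 0.01538, 0.13846, 0.46154, 0.24615, giving H' = 1.44338.
Difference = |1.66746 − 1.44338| = 0.22408, i.e. 0.224 to 3 decimal places.

0.224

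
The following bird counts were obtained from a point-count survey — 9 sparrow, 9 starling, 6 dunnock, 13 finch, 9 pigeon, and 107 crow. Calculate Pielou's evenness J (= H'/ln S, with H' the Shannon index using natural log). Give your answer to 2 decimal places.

0.61

Total N = 9+9+6+13+9+107 = 153, so the proportions are 0.0588, 0.0588, 0.0392, 0.085, 0.0588, 0.6993 (working shown to 4 dp, full precision carried).
H' = −Σ pᵢ ln pᵢ = −((-0.1667) + (-0.1667) + (-0.1270) + (-0.2095) + (-0.1667) + (-0.2501)) = 1.0866.
With S = 6 species, ln S = 1.7918, so J = 1.0866/1.7918 = 0.6064, i.e. 0.61 to 2 decimal places.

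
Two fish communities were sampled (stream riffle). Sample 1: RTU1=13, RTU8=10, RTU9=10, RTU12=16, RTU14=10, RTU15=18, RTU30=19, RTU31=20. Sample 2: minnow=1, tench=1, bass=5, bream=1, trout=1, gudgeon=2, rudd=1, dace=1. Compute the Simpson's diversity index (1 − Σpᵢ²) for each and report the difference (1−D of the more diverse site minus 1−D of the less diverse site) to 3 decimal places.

Sample 1: N=116, proportions 0.11207, 0.08621, 0.08621, 0.13793, 0.08621, 0.15517, 0.16379, 0.17241, giving 1−D = 0.86549 (working shown to 5 dp, full precision carried).
Sample 2: N=13, proportions 0.07692, 0.07692, 0.38462, 0.07692, 0.07692, 0.15385, 0.07692, 0.07692, giving 1−D = 0.79290.
Difference = |0.86549 − 0.79290| = 0.07259, i.e. 0.073 to 3 decimal places.

0.073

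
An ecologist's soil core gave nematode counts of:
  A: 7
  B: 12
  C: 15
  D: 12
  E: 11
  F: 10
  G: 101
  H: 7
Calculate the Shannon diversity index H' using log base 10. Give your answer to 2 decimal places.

0.65

Total N = 7+12+15+12+11+10+101+7 = 175, so the proportions are 0.04, 0.0686, 0.0857, 0.0686, 0.0629, 0.0571, 0.5771, 0.04 (working shown to 4 dp, full precision carried).
Each pᵢ log₁₀ pᵢ term: 0.04×(-1.3979)=-0.0559, 0.0686×(-1.1639)=-0.0798, 0.0857×(-1.0669)=-0.0915, 0.0686×(-1.1639)=-0.0798, 0.0629×(-1.2016)=-0.0755, 0.0571×(-1.2430)=-0.0710, 0.5771×(-0.2387)=-0.1378, 0.04×(-1.3979)=-0.0559.
Sum = -0.6472, so H' = 0.65.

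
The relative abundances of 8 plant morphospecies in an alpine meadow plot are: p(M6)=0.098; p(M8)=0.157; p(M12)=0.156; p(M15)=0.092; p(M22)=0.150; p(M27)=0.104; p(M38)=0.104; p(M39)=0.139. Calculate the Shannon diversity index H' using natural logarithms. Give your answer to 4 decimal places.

2.0573

Each pᵢ ln pᵢ term (working shown to 6 dp, full precision carried): 0.098×(-2.322788)=-0.227633, 0.157×(-1.851509)=-0.290687, 0.156×(-1.857899)=-0.289832, 0.092×(-2.385967)=-0.219509, 0.15×(-1.897120)=-0.284568, 0.104×(-2.263364)=-0.235390, 0.104×(-2.263364)=-0.235390, 0.139×(-1.973281)=-0.274286.
Sum = -2.057295, so H' = 2.0573.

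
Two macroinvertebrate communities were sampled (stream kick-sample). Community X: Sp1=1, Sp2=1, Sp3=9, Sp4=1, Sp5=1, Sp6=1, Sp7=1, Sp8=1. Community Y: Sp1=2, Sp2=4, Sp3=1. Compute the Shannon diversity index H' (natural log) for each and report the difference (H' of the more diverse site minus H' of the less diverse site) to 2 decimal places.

Community X: N=16, proportions 0.0625, 0.0625, 0.5625, 0.0625, 0.0625, 0.0625, 0.0625, 0.0625, giving H' = 1.53665 (working shown to 5 dp, full precision carried).
Community Y: N=7, proportions 0.28571, 0.57143, 0.14286, giving H' = 0.95570.
Difference = |1.53665 − 0.95570| = 0.58095, i.e. 0.58 to 2 decimal places.

0.58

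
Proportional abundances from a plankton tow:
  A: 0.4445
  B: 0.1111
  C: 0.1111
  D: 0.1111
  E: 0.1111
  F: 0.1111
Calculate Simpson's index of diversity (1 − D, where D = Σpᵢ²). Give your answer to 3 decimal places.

D = 0.4445² + 0.1111² + 0.1111² + 0.1111² + 0.1111² + 0.1111² = 0.19758 + 0.01234 + 0.01234 + 0.01234 + 0.01234 + 0.01234 = 0.25930 (working shown to 5 dp, full precision carried).
So 1 − D = 0.74070, i.e. 0.741 to 3 decimal places.

0.741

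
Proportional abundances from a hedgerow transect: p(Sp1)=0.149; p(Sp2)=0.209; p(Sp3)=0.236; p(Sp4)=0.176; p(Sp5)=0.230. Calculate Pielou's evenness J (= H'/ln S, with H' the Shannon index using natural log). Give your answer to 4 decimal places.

0.9913

H' = −Σ pᵢ ln pᵢ = −((-0.283668) + (-0.327173) + (-0.340766) + (-0.305760) + (-0.338025)) = 1.595392 (working shown to 6 dp, full precision carried).
With S = 5 species, ln S = 1.609438, so J = 1.595392/1.609438 = 0.991273, i.e. 0.9913 to 4 decimal places.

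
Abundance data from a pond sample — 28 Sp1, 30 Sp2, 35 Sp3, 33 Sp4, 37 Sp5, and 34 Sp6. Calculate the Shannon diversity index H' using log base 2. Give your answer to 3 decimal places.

2.579

Total N = 28+30+35+33+37+34 = 197, so the proportions are 0.14213, 0.15228, 0.17766, 0.16751, 0.18782, 0.17259 (working shown to 5 dp, full precision carried).
Each pᵢ log₂ pᵢ term: 0.14213×(-2.81470)=-0.40006, 0.15228×(-2.71516)=-0.41348, 0.17766×(-2.49277)=-0.44288, 0.16751×(-2.57766)=-0.43179, 0.18782×(-2.41260)=-0.45313, 0.17259×(-2.53459)=-0.43744.
Sum = -2.57877, so H' = 2.579.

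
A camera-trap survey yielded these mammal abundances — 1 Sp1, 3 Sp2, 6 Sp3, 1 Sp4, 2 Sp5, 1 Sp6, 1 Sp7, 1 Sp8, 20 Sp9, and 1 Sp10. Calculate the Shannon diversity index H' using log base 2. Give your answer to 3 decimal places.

Total N = 1+3+6+1+2+1+1+1+20+1 = 37, so the proportions are 0.02703, 0.08108, 0.16216, 0.02703, 0.05405, 0.02703, 0.02703, 0.02703, 0.54054, 0.02703 (working shown to 5 dp, full precision carried).
Each pᵢ log₂ pᵢ term: 0.02703×(-5.20945)=-0.14080, 0.08108×(-3.62449)=-0.29388, 0.16216×(-2.62449)=-0.42559, 0.02703×(-5.20945)=-0.14080, 0.05405×(-4.20945)=-0.22754, 0.02703×(-5.20945)=-0.14080, 0.02703×(-5.20945)=-0.14080, 0.02703×(-5.20945)=-0.14080, 0.54054×(-0.88753)=-0.47974, 0.02703×(-5.20945)=-0.14080.
Sum = -2.27153, so H' = 2.272.

2.272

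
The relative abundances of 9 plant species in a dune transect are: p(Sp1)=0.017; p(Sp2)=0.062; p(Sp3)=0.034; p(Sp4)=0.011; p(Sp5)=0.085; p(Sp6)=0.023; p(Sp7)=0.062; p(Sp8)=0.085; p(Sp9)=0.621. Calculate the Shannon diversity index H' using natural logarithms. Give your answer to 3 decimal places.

1.380

Each pᵢ ln pᵢ term (working shown to 5 dp, full precision carried): 0.017×(-4.07454)=-0.06927, 0.062×(-2.78062)=-0.17240, 0.034×(-3.38139)=-0.11497, 0.011×(-4.50986)=-0.04961, 0.085×(-2.46510)=-0.20953, 0.023×(-3.77226)=-0.08676, 0.062×(-2.78062)=-0.17240, 0.085×(-2.46510)=-0.20953, 0.621×(-0.47642)=-0.29586.
Sum = -1.38033, so H' = 1.380.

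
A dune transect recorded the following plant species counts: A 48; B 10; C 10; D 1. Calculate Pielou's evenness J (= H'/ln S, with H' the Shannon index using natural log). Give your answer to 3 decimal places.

Total N = 48+10+10+1 = 69, so the proportions are 0.69565, 0.14493, 0.14493, 0.01449 (working shown to 5 dp, full precision carried).
H' = −Σ pᵢ ln pᵢ = −((-0.25246) + (-0.27993) + (-0.27993) + (-0.06136)) = 0.87368.
With S = 4 species, ln S = 1.38629, so J = 0.87368/1.38629 = 0.63023, i.e. 0.630 to 3 decimal places.

0.630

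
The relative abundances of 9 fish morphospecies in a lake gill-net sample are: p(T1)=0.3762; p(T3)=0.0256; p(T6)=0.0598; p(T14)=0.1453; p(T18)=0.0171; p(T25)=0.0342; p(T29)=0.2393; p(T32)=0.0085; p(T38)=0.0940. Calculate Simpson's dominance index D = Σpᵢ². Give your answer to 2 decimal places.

0.23

D = 0.3762² + 0.0256² + 0.0598² + 0.1453² + 0.0171² + 0.0342² + 0.2393² + 0.0085² + 0.094² = 0.1415 + 0.0007 + 0.0036 + 0.0211 + 0.0003 + 0.0012 + 0.0573 + 0.0001 + 0.0088 = 0.2345 (working shown to 4 dp, full precision carried).
To 2 decimal places, D = 0.23.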